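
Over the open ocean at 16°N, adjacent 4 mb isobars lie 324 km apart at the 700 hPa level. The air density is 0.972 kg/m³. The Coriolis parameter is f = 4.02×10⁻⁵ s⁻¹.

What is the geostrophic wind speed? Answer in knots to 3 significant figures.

Pressure gradient: |∂P/∂n| = 400 Pa / 324000 m = 1.23×10⁻³ Pa/m
Geostrophic balance (pressure-gradient force = Coriolis force):
V_g = (1/(fρ)) |∂P/∂n| = 1.23×10⁻³ / (4.02×10⁻⁵ × 0.972) = 31.6 m/s
Converting: 31.6 m/s × 1.944 = 61.4 knots

61.4 knots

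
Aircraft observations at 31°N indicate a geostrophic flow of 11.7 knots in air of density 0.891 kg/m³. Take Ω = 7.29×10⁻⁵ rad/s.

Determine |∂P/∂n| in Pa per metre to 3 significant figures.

Coriolis parameter at 31°N:
f = 2Ω sin φ = 2 × 7.29×10⁻⁵ × sin 31° = 7.51×10⁻⁵ s⁻¹
Wind speed in SI: 11.7 knots = 6.02 m/s
Geostrophic balance rearranged: |∂P/∂n| = f ρ V_g
|∂P/∂n| = 7.51×10⁻⁵ × 0.891 × 6.02 = 4.03×10⁻⁴ Pa/m

4.03×10⁻⁴ Pa/m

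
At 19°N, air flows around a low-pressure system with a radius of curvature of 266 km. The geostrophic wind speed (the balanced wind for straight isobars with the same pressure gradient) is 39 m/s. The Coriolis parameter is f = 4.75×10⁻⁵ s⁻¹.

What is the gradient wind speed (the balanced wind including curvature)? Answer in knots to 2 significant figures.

33 knots

Around a low, centrifugal force acts outward with Coriolis, so pressure-gradient force balances both:
(1/ρ)|∂P/∂n| = fV + V²/R  →  V² + fR·V − fR·V_g = 0
With fR = 4.75×10⁻⁵ × 266×10³ m = 12.6 m/s:
V = [−fR + √((fR)² + 4 fR V_g)]/2 = [−12.6 + √(12.6² + 4×12.6×39)]/2 = 16.8 m/s
Subgeostrophic (V < V_g = 39 m/s), as expected around a low.
Converting: 16.8 m/s × 1.944 = 33 knots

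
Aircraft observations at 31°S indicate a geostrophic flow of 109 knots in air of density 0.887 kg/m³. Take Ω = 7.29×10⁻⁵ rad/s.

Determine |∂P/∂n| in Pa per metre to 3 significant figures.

Coriolis parameter at 31°S:
f = 2Ω sin φ = 2 × 7.29×10⁻⁵ × sin 31° = 7.51×10⁻⁵ s⁻¹
Wind speed in SI: 109 knots = 56.1 m/s
Geostrophic balance rearranged: |∂P/∂n| = f ρ V_g
|∂P/∂n| = 7.51×10⁻⁵ × 0.887 × 56.1 = 3.73×10⁻³ Pa/m

3.73×10⁻³ Pa/m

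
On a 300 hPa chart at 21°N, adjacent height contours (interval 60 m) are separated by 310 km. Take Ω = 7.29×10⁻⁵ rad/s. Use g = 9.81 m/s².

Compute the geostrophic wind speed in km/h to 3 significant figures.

Coriolis parameter at 21°N:
f = 2Ω sin φ = 2 × 7.29×10⁻⁵ × sin 21° = 5.23×10⁻⁵ s⁻¹
Height gradient: |∂Z/∂n| = 60 m / 310000 m = 1.94×10⁻⁴
On a pressure surface, geostrophic balance gives V_g = (g/f)|∂Z/∂n|:
V_g = 9.81 × 1.94×10⁻⁴ / 5.23×10⁻⁵ = 36.3 m/s
Converting: 36.3 m/s × 3.6 = 131 km/h

131 km/h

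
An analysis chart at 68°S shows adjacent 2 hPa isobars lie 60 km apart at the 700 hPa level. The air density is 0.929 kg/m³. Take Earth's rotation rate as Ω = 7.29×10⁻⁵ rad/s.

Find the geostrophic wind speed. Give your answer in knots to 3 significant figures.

Coriolis parameter at 68°S:
f = 2Ω sin φ = 2 × 7.29×10⁻⁵ × sin 68° = 1.35×10⁻⁴ s⁻¹
Pressure gradient: |∂P/∂n| = 200 Pa / 60000 m = 3.33×10⁻³ Pa/m
Geostrophic balance (pressure-gradient force = Coriolis force):
V_g = (1/(fρ)) |∂P/∂n| = 3.33×10⁻³ / (1.35×10⁻⁴ × 0.929) = 26.5 m/s
Converting: 26.5 m/s × 1.944 = 51.6 knots

51.6 knots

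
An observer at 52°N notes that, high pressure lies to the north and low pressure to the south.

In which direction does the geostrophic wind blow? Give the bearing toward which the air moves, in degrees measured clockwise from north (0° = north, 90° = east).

270°

The pressure-gradient force points toward the south (bearing 180°).
Geostrophic balance: in the Northern Hemisphere the Coriolis force deflects motion to the right, so the geostrophic wind blows 90° to the right of the pressure-gradient force (low pressure on the left).
Rotating 180° by 90° clockwise gives 270° — the wind blows toward the west.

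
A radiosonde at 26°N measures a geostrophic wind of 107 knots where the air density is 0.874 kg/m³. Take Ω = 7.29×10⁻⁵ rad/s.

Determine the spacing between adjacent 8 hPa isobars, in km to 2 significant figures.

260 km

Coriolis parameter at 26°N:
f = 2Ω sin φ = 2 × 7.29×10⁻⁵ × sin 26° = 6.39×10⁻⁵ s⁻¹
Wind speed in SI: 107 knots = 55.0 m/s
Geostrophic balance rearranged: |∂P/∂n| = f ρ V_g
|∂P/∂n| = 6.39×10⁻⁵ × 0.874 × 55.0 = 3.07×10⁻³ Pa/m
Isobar spacing: Δn = ΔP/|∂P/∂n| = 800 Pa / 3.07×10⁻³ Pa/m = 260170 m ≈ 260 km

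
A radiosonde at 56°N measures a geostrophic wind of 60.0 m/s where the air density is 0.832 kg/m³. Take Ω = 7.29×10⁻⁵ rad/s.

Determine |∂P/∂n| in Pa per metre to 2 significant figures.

Coriolis parameter at 56°N:
f = 2Ω sin φ = 2 × 7.29×10⁻⁵ × sin 56° = 1.21×10⁻⁴ s⁻¹
Geostrophic balance rearranged: |∂P/∂n| = f ρ V_g
|∂P/∂n| = 1.21×10⁻⁴ × 0.832 × 60.0 = 6.03×10⁻³ Pa/m

6.0×10⁻³ Pa/m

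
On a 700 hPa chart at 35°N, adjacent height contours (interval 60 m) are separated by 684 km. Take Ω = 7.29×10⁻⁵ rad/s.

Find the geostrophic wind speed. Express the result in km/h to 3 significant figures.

Coriolis parameter at 35°N:
f = 2Ω sin φ = 2 × 7.29×10⁻⁵ × sin 35° = 8.36×10⁻⁵ s⁻¹
Height gradient: |∂Z/∂n| = 60 m / 684000 m = 8.77×10⁻⁵
On a pressure surface, geostrophic balance gives V_g = (g/f)|∂Z/∂n|:
V_g = 9.81 × 8.77×10⁻⁵ / 8.36×10⁻⁵ = 10.3 m/s
Converting: 10.3 m/s × 3.6 = 37.0 km/h

37.0 km/h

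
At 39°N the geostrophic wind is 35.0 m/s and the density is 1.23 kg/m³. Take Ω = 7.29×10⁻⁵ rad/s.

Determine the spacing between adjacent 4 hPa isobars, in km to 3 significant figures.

Coriolis parameter at 39°N:
f = 2Ω sin φ = 2 × 7.29×10⁻⁵ × sin 39° = 9.18×10⁻⁵ s⁻¹
Geostrophic balance rearranged: |∂P/∂n| = f ρ V_g
|∂P/∂n| = 9.18×10⁻⁵ × 1.23 × 35.0 = 3.95×10⁻³ Pa/m
Isobar spacing: Δn = ΔP/|∂P/∂n| = 400 Pa / 3.95×10⁻³ Pa/m = 101265 m ≈ 101 km

101 km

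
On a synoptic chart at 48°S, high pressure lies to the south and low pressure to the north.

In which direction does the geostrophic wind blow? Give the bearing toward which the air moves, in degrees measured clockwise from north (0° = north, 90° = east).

270°

The pressure-gradient force points toward the north (bearing 000°).
Geostrophic balance: in the Southern Hemisphere the Coriolis force deflects motion to the left, so the geostrophic wind blows 90° to the left of the pressure-gradient force (low pressure on the right).
Rotating 000° by 90° counterclockwise gives 270° — the wind blows toward the west.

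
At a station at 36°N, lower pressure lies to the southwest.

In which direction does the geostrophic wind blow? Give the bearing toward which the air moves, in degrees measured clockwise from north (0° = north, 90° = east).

The pressure-gradient force points toward the southwest (bearing 225°).
Geostrophic balance: in the Northern Hemisphere the Coriolis force deflects motion to the right, so the geostrophic wind blows 90° to the right of the pressure-gradient force (low pressure on the left).
Rotating 225° by 90° clockwise gives 315° — the wind blows toward the northwest.

315°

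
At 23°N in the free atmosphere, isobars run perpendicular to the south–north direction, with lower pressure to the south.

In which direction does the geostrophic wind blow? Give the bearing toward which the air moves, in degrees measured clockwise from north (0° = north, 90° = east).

The pressure-gradient force points toward the south (bearing 180°).
Geostrophic balance: in the Northern Hemisphere the Coriolis force deflects motion to the right, so the geostrophic wind blows 90° to the right of the pressure-gradient force (low pressure on the left).
Rotating 180° by 90° clockwise gives 270° — the wind blows toward the west.

270°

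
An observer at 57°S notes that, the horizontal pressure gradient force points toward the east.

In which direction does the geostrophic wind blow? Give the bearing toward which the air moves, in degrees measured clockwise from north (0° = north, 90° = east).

The pressure-gradient force points toward the east (bearing 090°).
Geostrophic balance: in the Southern Hemisphere the Coriolis force deflects motion to the left, so the geostrophic wind blows 90° to the left of the pressure-gradient force (low pressure on the right).
Rotating 090° by 90° counterclockwise gives 000° — the wind blows toward the north.

000°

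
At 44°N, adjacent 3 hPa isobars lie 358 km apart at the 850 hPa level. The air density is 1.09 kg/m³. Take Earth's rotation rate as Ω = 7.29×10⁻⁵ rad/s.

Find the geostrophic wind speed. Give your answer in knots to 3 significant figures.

14.8 knots

Coriolis parameter at 44°N:
f = 2Ω sin φ = 2 × 7.29×10⁻⁵ × sin 44° = 1.01×10⁻⁴ s⁻¹
Pressure gradient: |∂P/∂n| = 300 Pa / 358000 m = 8.38×10⁻⁴ Pa/m
Geostrophic balance (pressure-gradient force = Coriolis force):
V_g = (1/(fρ)) |∂P/∂n| = 8.38×10⁻⁴ / (1.01×10⁻⁴ × 1.09) = 7.59 m/s
Converting: 7.59 m/s × 1.944 = 14.8 knots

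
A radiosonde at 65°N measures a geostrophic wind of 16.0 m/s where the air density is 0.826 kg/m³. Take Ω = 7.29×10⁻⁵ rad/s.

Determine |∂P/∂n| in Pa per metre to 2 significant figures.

1.7×10⁻³ Pa/m

Coriolis parameter at 65°N:
f = 2Ω sin φ = 2 × 7.29×10⁻⁵ × sin 65° = 1.32×10⁻⁴ s⁻¹
Geostrophic balance rearranged: |∂P/∂n| = f ρ V_g
|∂P/∂n| = 1.32×10⁻⁴ × 0.826 × 16.0 = 1.75×10⁻³ Pa/m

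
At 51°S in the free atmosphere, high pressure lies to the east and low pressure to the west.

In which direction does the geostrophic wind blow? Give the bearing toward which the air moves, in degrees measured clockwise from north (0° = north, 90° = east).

180°

The pressure-gradient force points toward the west (bearing 270°).
Geostrophic balance: in the Southern Hemisphere the Coriolis force deflects motion to the left, so the geostrophic wind blows 90° to the left of the pressure-gradient force (low pressure on the right).
Rotating 270° by 90° counterclockwise gives 180° — the wind blows toward the south.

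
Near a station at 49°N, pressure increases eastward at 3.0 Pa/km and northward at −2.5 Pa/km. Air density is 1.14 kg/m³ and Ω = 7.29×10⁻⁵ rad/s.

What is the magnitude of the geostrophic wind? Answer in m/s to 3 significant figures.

31.1 m/s

Coriolis parameter at 49°N:
f = 2Ω sin φ = 2 × 7.29×10⁻⁵ × sin 49° = 1.10×10⁻⁴ s⁻¹
Component geostrophic relations (x east, y north):
u_g = −(1/(fρ)) ∂P/∂y,  v_g = (1/(fρ)) ∂P/∂x
u_g = −(−2.5×10⁻³)/(1.10×10⁻⁴ × 1.14) = 19.9 m/s;  v_g = (3.0×10⁻³)/(1.10×10⁻⁴ × 1.14) = 23.9 m/s
|V_g| = √(u_g² + v_g²) = 31.1 m/s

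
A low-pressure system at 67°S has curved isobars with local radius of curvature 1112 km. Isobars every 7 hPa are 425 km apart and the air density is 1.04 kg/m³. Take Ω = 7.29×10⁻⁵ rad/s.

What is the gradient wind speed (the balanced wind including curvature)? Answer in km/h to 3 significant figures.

Coriolis parameter at 67°S:
f = 2Ω sin φ = 2 × 7.29×10⁻⁵ × sin 67° = 1.34×10⁻⁴ s⁻¹
Pressure gradient: |∂P/∂n| = 700 Pa / 425000 m = 1.65×10⁻³ Pa/m
Geostrophic speed: V_g = |∂P/∂n|/(fρ) = 1.65×10⁻³/(1.34×10⁻⁴ × 1.04) = 11.8 m/s
Around a low, centrifugal force acts outward with Coriolis, so pressure-gradient force balances both:
(1/ρ)|∂P/∂n| = fV + V²/R  →  V² + fR·V − fR·V_g = 0
With fR = 1.34×10⁻⁴ × 1112×10³ m = 149 m/s:
V = [−fR + √((fR)² + 4 fR V_g)]/2 = [−149 + √(149² + 4×149×11.8)]/2 = 11 m/s
Subgeostrophic (V < V_g = 11.8 m/s), as expected around a low.
Converting: 11 m/s × 3.6 = 39.6 km/h

39.6 km/h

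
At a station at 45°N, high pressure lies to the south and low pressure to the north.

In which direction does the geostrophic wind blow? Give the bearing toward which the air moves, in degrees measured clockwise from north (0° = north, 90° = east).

The pressure-gradient force points toward the north (bearing 000°).
Geostrophic balance: in the Northern Hemisphere the Coriolis force deflects motion to the right, so the geostrophic wind blows 90° to the right of the pressure-gradient force (low pressure on the left).
Rotating 000° by 90° clockwise gives 090° — the wind blows toward the east.

090°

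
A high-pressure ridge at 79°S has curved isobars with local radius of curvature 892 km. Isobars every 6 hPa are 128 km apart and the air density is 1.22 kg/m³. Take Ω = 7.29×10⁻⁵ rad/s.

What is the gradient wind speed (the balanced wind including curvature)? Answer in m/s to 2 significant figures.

Coriolis parameter at 79°S:
f = 2Ω sin φ = 2 × 7.29×10⁻⁵ × sin 79° = 1.43×10⁻⁴ s⁻¹
Pressure gradient: |∂P/∂n| = 600 Pa / 128000 m = 4.69×10⁻³ Pa/m
Geostrophic speed: V_g = |∂P/∂n|/(fρ) = 4.69×10⁻³/(1.43×10⁻⁴ × 1.22) = 26.8 m/s
Around a high, pressure-gradient force acts outward with centrifugal, so Coriolis balances both:
fV = (1/ρ)|∂P/∂n| + V²/R  →  V² − fR·V + fR·V_g = 0
With fR = 1.43×10⁻⁴ × 892×10³ m = 128 m/s:
V = [fR − √((fR)² − 4 fR V_g)]/2 = [128 − √(128² − 4×128×26.8)]/2 = 38.4 m/s
Supergeostrophic (V > V_g = 26.8 m/s), as expected around a high.

38 m/s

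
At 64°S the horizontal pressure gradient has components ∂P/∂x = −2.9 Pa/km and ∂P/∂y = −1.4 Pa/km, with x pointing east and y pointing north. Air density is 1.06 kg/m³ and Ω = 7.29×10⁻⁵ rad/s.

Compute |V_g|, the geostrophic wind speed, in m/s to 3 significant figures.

Coriolis parameter at 64°S:
f = 2Ω sin φ = 2 × 7.29×10⁻⁵ × sin 64° = 1.31×10⁻⁴ s⁻¹
In the Southern Hemisphere f is negative: f = −1.31×10⁻⁴ s⁻¹.
Component geostrophic relations (x east, y north):
u_g = −(1/(fρ)) ∂P/∂y,  v_g = (1/(fρ)) ∂P/∂x
u_g = −(−1.4×10⁻³)/(−1.31×10⁻⁴ × 1.06) = −10.1 m/s;  v_g = (−2.9×10⁻³)/(−1.31×10⁻⁴ × 1.06) = 20.9 m/s
|V_g| = √(u_g² + v_g²) = 23.2 m/s

23.2 m/s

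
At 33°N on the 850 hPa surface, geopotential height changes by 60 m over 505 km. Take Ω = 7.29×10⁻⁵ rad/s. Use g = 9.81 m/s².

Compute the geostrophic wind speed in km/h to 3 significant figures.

Coriolis parameter at 33°N:
f = 2Ω sin φ = 2 × 7.29×10⁻⁵ × sin 33° = 7.94×10⁻⁵ s⁻¹
Height gradient: |∂Z/∂n| = 60 m / 505000 m = 1.19×10⁻⁴
On a pressure surface, geostrophic balance gives V_g = (g/f)|∂Z/∂n|:
V_g = 9.81 × 1.19×10⁻⁴ / 7.94×10⁻⁵ = 14.7 m/s
Converting: 14.7 m/s × 3.6 = 52.8 km/h

52.8 km/h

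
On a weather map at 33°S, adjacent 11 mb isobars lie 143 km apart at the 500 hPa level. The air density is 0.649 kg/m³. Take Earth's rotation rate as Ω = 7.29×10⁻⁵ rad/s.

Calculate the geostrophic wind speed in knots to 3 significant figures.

Coriolis parameter at 33°S:
f = 2Ω sin φ = 2 × 7.29×10⁻⁵ × sin 33° = 7.94×10⁻⁵ s⁻¹
Pressure gradient: |∂P/∂n| = 1100 Pa / 143000 m = 7.69×10⁻³ Pa/m
Geostrophic balance (pressure-gradient force = Coriolis force):
V_g = (1/(fρ)) |∂P/∂n| = 7.69×10⁻³ / (7.94×10⁻⁵ × 0.649) = 149 m/s
Converting: 149 m/s × 1.944 = 290 knots

290 knots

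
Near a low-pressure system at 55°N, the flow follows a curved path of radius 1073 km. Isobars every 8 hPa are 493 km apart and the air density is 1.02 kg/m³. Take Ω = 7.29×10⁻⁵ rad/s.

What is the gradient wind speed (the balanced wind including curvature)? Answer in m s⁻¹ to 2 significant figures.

12 m s⁻¹

Coriolis parameter at 55°N:
f = 2Ω sin φ = 2 × 7.29×10⁻⁵ × sin 55° = 1.19×10⁻⁴ s⁻¹
Pressure gradient: |∂P/∂n| = 800 Pa / 493000 m = 1.62×10⁻³ Pa/m
Geostrophic speed: V_g = |∂P/∂n|/(fρ) = 1.62×10⁻³/(1.19×10⁻⁴ × 1.02) = 13.3 m/s
Around a low, centrifugal force acts outward with Coriolis, so pressure-gradient force balances both:
(1/ρ)|∂P/∂n| = fV + V²/R  →  V² + fR·V − fR·V_g = 0
With fR = 1.19×10⁻⁴ × 1073×10³ m = 128 m/s:
V = [−fR + √((fR)² + 4 fR V_g)]/2 = [−128 + √(128² + 4×128×13.3)]/2 = 12.2 m/s
Subgeostrophic (V < V_g = 13.3 m/s), as expected around a low.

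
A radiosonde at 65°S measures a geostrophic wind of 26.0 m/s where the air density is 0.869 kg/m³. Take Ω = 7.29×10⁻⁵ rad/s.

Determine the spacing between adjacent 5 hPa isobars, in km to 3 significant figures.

167 km

Coriolis parameter at 65°S:
f = 2Ω sin φ = 2 × 7.29×10⁻⁵ × sin 65° = 1.32×10⁻⁴ s⁻¹
Geostrophic balance rearranged: |∂P/∂n| = f ρ V_g
|∂P/∂n| = 1.32×10⁻⁴ × 0.869 × 26.0 = 2.99×10⁻³ Pa/m
Isobar spacing: Δn = ΔP/|∂P/∂n| = 500 Pa / 2.99×10⁻³ Pa/m = 167473 m ≈ 167 km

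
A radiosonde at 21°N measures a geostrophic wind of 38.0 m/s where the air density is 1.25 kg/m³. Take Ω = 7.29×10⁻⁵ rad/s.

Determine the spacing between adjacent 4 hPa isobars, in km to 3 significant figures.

161 km

Coriolis parameter at 21°N:
f = 2Ω sin φ = 2 × 7.29×10⁻⁵ × sin 21° = 5.23×10⁻⁵ s⁻¹
Geostrophic balance rearranged: |∂P/∂n| = f ρ V_g
|∂P/∂n| = 5.23×10⁻⁵ × 1.25 × 38.0 = 2.48×10⁻³ Pa/m
Isobar spacing: Δn = ΔP/|∂P/∂n| = 400 Pa / 2.48×10⁻³ Pa/m = 161168 m ≈ 161 km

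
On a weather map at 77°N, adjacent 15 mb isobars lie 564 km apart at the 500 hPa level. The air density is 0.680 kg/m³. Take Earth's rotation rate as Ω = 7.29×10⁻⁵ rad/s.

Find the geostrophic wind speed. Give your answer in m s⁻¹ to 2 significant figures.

Coriolis parameter at 77°N:
f = 2Ω sin φ = 2 × 7.29×10⁻⁵ × sin 77° = 1.42×10⁻⁴ s⁻¹
Pressure gradient: |∂P/∂n| = 1500 Pa / 564000 m = 2.66×10⁻³ Pa/m
Geostrophic balance (pressure-gradient force = Coriolis force):
V_g = (1/(fρ)) |∂P/∂n| = 2.66×10⁻³ / (1.42×10⁻⁴ × 0.680) = 27.5 m/s

28 m s⁻¹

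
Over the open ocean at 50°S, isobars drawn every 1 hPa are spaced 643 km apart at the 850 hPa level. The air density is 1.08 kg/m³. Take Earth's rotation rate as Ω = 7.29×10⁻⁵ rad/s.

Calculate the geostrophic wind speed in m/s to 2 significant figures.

Coriolis parameter at 50°S:
f = 2Ω sin φ = 2 × 7.29×10⁻⁵ × sin 50° = 1.12×10⁻⁴ s⁻¹
Pressure gradient: |∂P/∂n| = 100 Pa / 643000 m = 1.56×10⁻⁴ Pa/m
Geostrophic balance (pressure-gradient force = Coriolis force):
V_g = (1/(fρ)) |∂P/∂n| = 1.56×10⁻⁴ / (1.12×10⁻⁴ × 1.08) = 1.29 m/s

1.3 m/s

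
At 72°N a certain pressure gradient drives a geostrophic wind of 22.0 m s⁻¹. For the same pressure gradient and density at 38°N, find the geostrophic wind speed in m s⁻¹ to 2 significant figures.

34 m s⁻¹

With the same pressure gradient and density, V_g ∝ 1/f ∝ 1/sin φ.
V₂ = V₁ · sin φ₁ / sin φ₂ = 22.0 × sin 72° / sin 38°
V₂ = 22.0 × 0.9511/0.6157 = 34 m s⁻¹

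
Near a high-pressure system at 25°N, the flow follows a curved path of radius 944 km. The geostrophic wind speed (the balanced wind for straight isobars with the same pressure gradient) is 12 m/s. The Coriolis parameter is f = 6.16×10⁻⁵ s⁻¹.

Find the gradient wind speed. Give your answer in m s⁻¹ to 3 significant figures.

16.9 m s⁻¹

Around a high, pressure-gradient force acts outward with centrifugal, so Coriolis balances both:
fV = (1/ρ)|∂P/∂n| + V²/R  →  V² − fR·V + fR·V_g = 0
With fR = 6.16×10⁻⁵ × 944×10³ m = 58.2 m/s:
V = [fR − √((fR)² − 4 fR V_g)]/2 = [58.2 − √(58.2² − 4×58.2×12)]/2 = 16.9 m/s
Supergeostrophic (V > V_g = 12 m/s), as expected around a high.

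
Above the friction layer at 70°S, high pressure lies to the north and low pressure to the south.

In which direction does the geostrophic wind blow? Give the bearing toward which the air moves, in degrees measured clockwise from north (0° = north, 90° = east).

The pressure-gradient force points toward the south (bearing 180°).
Geostrophic balance: in the Southern Hemisphere the Coriolis force deflects motion to the left, so the geostrophic wind blows 90° to the left of the pressure-gradient force (low pressure on the right).
Rotating 180° by 90° counterclockwise gives 090° — the wind blows toward the east.

090°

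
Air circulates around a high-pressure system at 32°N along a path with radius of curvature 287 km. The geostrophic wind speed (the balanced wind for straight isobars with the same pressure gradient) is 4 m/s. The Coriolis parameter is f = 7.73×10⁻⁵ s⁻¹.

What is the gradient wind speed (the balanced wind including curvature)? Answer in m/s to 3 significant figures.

Around a high, pressure-gradient force acts outward with centrifugal, so Coriolis balances both:
fV = (1/ρ)|∂P/∂n| + V²/R  →  V² − fR·V + fR·V_g = 0
With fR = 7.73×10⁻⁵ × 287×10³ m = 22.2 m/s:
V = [fR − √((fR)² − 4 fR V_g)]/2 = [22.2 − √(22.2² − 4×22.2×4)]/2 = 5.24 m/s
Supergeostrophic (V > V_g = 4 m/s), as expected around a high.

5.24 m/s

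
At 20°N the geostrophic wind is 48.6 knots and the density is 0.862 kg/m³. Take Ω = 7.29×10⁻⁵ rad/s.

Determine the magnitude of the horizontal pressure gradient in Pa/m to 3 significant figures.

1.07×10⁻³ Pa/m

Coriolis parameter at 20°N:
f = 2Ω sin φ = 2 × 7.29×10⁻⁵ × sin 20° = 4.99×10⁻⁵ s⁻¹
Wind speed in SI: 48.6 knots = 25.0 m/s
Geostrophic balance rearranged: |∂P/∂n| = f ρ V_g
|∂P/∂n| = 4.99×10⁻⁵ × 0.862 × 25.0 = 1.07×10⁻³ Pa/m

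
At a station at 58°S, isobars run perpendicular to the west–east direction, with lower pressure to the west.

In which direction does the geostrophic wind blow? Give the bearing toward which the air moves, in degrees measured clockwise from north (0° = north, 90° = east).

The pressure-gradient force points toward the west (bearing 270°).
Geostrophic balance: in the Southern Hemisphere the Coriolis force deflects motion to the left, so the geostrophic wind blows 90° to the left of the pressure-gradient force (low pressure on the right).
Rotating 270° by 90° counterclockwise gives 180° — the wind blows toward the south.

180°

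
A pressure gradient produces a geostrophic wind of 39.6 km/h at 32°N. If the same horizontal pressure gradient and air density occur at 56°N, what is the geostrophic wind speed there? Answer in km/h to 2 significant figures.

25 km/h

With the same pressure gradient and density, V_g ∝ 1/f ∝ 1/sin φ.
V₂ = V₁ · sin φ₁ / sin φ₂ = 39.6 × sin 32° / sin 56°
V₂ = 39.6 × 0.5299/0.8290 = 25 km/h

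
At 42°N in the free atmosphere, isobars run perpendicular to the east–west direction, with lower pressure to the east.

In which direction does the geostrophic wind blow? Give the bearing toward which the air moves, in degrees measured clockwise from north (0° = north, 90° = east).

The pressure-gradient force points toward the east (bearing 090°).
Geostrophic balance: in the Northern Hemisphere the Coriolis force deflects motion to the right, so the geostrophic wind blows 90° to the right of the pressure-gradient force (low pressure on the left).
Rotating 090° by 90° clockwise gives 180° — the wind blows toward the south.

180°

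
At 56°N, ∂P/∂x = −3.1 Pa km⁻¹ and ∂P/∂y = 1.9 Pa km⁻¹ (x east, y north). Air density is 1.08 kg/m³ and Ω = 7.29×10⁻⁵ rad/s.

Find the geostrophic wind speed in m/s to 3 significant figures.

Coriolis parameter at 56°N:
f = 2Ω sin φ = 2 × 7.29×10⁻⁵ × sin 56° = 1.21×10⁻⁴ s⁻¹
Component geostrophic relations (x east, y north):
u_g = −(1/(fρ)) ∂P/∂y,  v_g = (1/(fρ)) ∂P/∂x
u_g = −(1.9×10⁻³)/(1.21×10⁻⁴ × 1.08) = −14.6 m/s;  v_g = (−3.1×10⁻³)/(1.21×10⁻⁴ × 1.08) = −23.7 m/s
|V_g| = √(u_g² + v_g²) = 27.9 m/s

27.9 m/s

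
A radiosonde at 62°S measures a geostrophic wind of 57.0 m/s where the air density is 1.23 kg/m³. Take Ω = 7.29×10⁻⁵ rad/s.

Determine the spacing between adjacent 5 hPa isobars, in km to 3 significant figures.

55.4 km

Coriolis parameter at 62°S:
f = 2Ω sin φ = 2 × 7.29×10⁻⁵ × sin 62° = 1.29×10⁻⁴ s⁻¹
Geostrophic balance rearranged: |∂P/∂n| = f ρ V_g
|∂P/∂n| = 1.29×10⁻⁴ × 1.23 × 57.0 = 9.03×10⁻³ Pa/m
Isobar spacing: Δn = ΔP/|∂P/∂n| = 500 Pa / 9.03×10⁻³ Pa/m = 55398 m ≈ 55.4 km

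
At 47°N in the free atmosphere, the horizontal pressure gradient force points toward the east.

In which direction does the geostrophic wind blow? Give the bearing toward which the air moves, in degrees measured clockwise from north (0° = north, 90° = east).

The pressure-gradient force points toward the east (bearing 090°).
Geostrophic balance: in the Northern Hemisphere the Coriolis force deflects motion to the right, so the geostrophic wind blows 90° to the right of the pressure-gradient force (low pressure on the left).
Rotating 090° by 90° clockwise gives 180° — the wind blows toward the south.

180°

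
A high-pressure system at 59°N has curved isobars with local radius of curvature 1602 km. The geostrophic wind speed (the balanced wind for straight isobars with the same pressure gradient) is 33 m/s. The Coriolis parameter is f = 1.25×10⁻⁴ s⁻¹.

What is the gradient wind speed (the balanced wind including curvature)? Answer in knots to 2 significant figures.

Around a high, pressure-gradient force acts outward with centrifugal, so Coriolis balances both:
fV = (1/ρ)|∂P/∂n| + V²/R  →  V² − fR·V + fR·V_g = 0
With fR = 1.25×10⁻⁴ × 1602×10³ m = 200 m/s:
V = [fR − √((fR)² − 4 fR V_g)]/2 = [200 − √(200² − 4×200×33)]/2 = 41.7 m/s
Supergeostrophic (V > V_g = 33 m/s), as expected around a high.
Converting: 41.7 m/s × 1.944 = 81 knots

81 knots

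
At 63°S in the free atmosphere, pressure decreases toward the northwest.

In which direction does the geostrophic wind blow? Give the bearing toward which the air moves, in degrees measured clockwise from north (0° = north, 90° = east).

The pressure-gradient force points toward the northwest (bearing 315°).
Geostrophic balance: in the Southern Hemisphere the Coriolis force deflects motion to the left, so the geostrophic wind blows 90° to the left of the pressure-gradient force (low pressure on the right).
Rotating 315° by 90° counterclockwise gives 225° — the wind blows toward the southwest.

225°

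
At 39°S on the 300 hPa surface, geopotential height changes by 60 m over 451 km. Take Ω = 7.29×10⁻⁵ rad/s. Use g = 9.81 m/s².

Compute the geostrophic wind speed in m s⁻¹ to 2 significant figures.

14 m s⁻¹

Coriolis parameter at 39°S:
f = 2Ω sin φ = 2 × 7.29×10⁻⁵ × sin 39° = 9.18×10⁻⁵ s⁻¹
Height gradient: |∂Z/∂n| = 60 m / 451000 m = 1.33×10⁻⁴
On a pressure surface, geostrophic balance gives V_g = (g/f)|∂Z/∂n|:
V_g = 9.81 × 1.33×10⁻⁴ / 9.18×10⁻⁵ = 14.2 m/s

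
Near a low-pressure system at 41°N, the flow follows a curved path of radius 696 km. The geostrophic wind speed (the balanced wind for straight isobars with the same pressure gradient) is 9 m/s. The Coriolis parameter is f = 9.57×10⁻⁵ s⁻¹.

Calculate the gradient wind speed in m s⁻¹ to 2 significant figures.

Around a low, centrifugal force acts outward with Coriolis, so pressure-gradient force balances both:
(1/ρ)|∂P/∂n| = fV + V²/R  →  V² + fR·V − fR·V_g = 0
With fR = 9.57×10⁻⁵ × 696×10³ m = 66.6 m/s:
V = [−fR + √((fR)² + 4 fR V_g)]/2 = [−66.6 + √(66.6² + 4×66.6×9)]/2 = 8.03 m/s
Subgeostrophic (V < V_g = 9 m/s), as expected around a low.

8.0 m s⁻¹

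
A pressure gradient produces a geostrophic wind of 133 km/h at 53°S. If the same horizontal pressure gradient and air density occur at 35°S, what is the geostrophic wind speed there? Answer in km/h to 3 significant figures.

185 km/h

With the same pressure gradient and density, V_g ∝ 1/f ∝ 1/sin φ.
V₂ = V₁ · sin φ₁ / sin φ₂ = 133 × sin 53° / sin 35°
V₂ = 133 × 0.7986/0.5736 = 185 km/h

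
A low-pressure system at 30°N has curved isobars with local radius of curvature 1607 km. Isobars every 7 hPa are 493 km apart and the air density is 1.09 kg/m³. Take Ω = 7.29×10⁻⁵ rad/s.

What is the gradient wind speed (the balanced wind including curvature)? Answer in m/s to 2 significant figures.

16 m/s

Coriolis parameter at 30°N:
f = 2Ω sin φ = 2 × 7.29×10⁻⁵ × sin 30° = 7.29×10⁻⁵ s⁻¹
Pressure gradient: |∂P/∂n| = 700 Pa / 493000 m = 1.42×10⁻³ Pa/m
Geostrophic speed: V_g = |∂P/∂n|/(fρ) = 1.42×10⁻³/(7.29×10⁻⁵ × 1.09) = 17.9 m/s
Around a low, centrifugal force acts outward with Coriolis, so pressure-gradient force balances both:
(1/ρ)|∂P/∂n| = fV + V²/R  →  V² + fR·V − fR·V_g = 0
With fR = 7.29×10⁻⁵ × 1607×10³ m = 117 m/s:
V = [−fR + √((fR)² + 4 fR V_g)]/2 = [−117 + √(117² + 4×117×17.9)]/2 = 15.8 m/s
Subgeostrophic (V < V_g = 17.9 m/s), as expected around a low.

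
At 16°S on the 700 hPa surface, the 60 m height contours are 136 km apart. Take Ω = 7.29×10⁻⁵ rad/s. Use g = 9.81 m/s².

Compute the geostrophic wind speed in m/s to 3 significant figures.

108 m/s

Coriolis parameter at 16°S:
f = 2Ω sin φ = 2 × 7.29×10⁻⁵ × sin 16° = 4.02×10⁻⁵ s⁻¹
Height gradient: |∂Z/∂n| = 60 m / 136000 m = 4.41×10⁻⁴
On a pressure surface, geostrophic balance gives V_g = (g/f)|∂Z/∂n|:
V_g = 9.81 × 4.41×10⁻⁴ / 4.02×10⁻⁵ = 108 m/s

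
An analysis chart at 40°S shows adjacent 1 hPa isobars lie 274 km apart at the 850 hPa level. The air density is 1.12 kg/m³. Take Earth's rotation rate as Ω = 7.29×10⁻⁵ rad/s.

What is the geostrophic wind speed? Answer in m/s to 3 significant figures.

3.48 m/s

Coriolis parameter at 40°S:
f = 2Ω sin φ = 2 × 7.29×10⁻⁵ × sin 40° = 9.37×10⁻⁵ s⁻¹
Pressure gradient: |∂P/∂n| = 100 Pa / 274000 m = 3.65×10⁻⁴ Pa/m
Geostrophic balance (pressure-gradient force = Coriolis force):
V_g = (1/(fρ)) |∂P/∂n| = 3.65×10⁻⁴ / (9.37×10⁻⁵ × 1.12) = 3.48 m/s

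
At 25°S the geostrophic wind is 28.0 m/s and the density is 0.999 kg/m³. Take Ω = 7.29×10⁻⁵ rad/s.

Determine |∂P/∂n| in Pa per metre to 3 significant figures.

1.72×10⁻³ Pa/m

Coriolis parameter at 25°S:
f = 2Ω sin φ = 2 × 7.29×10⁻⁵ × sin 25° = 6.16×10⁻⁵ s⁻¹
Geostrophic balance rearranged: |∂P/∂n| = f ρ V_g
|∂P/∂n| = 6.16×10⁻⁵ × 0.999 × 28.0 = 1.72×10⁻³ Pa/m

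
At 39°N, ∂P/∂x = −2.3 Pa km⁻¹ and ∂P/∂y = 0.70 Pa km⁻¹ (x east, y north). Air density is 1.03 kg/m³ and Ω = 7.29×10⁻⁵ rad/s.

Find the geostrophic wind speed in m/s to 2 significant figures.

Coriolis parameter at 39°N:
f = 2Ω sin φ = 2 × 7.29×10⁻⁵ × sin 39° = 9.18×10⁻⁵ s⁻¹
Component geostrophic relations (x east, y north):
u_g = −(1/(fρ)) ∂P/∂y,  v_g = (1/(fρ)) ∂P/∂x
u_g = −(0.70×10⁻³)/(9.18×10⁻⁵ × 1.03) = −7.41 m/s;  v_g = (−2.3×10⁻³)/(9.18×10⁻⁵ × 1.03) = −24.3 m/s
|V_g| = √(u_g² + v_g²) = 25.4 m/s

25 m/s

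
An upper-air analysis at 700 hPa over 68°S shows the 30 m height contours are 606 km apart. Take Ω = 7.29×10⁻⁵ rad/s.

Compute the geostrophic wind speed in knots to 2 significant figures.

7.0 knots

Coriolis parameter at 68°S:
f = 2Ω sin φ = 2 × 7.29×10⁻⁵ × sin 68° = 1.35×10⁻⁴ s⁻¹
Height gradient: |∂Z/∂n| = 30 m / 606000 m = 4.95×10⁻⁵
On a pressure surface, geostrophic balance gives V_g = (g/f)|∂Z/∂n|:
V_g = 9.81 × 4.95×10⁻⁵ / 1.35×10⁻⁴ = 3.59 m/s
Converting: 3.59 m/s × 1.944 = 7.0 knots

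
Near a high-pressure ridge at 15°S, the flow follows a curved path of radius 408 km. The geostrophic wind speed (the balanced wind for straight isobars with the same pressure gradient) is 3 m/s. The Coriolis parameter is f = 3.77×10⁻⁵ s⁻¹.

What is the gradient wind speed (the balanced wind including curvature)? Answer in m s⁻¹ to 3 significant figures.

4.08 m s⁻¹

Around a high, pressure-gradient force acts outward with centrifugal, so Coriolis balances both:
fV = (1/ρ)|∂P/∂n| + V²/R  →  V² − fR·V + fR·V_g = 0
With fR = 3.77×10⁻⁵ × 408×10³ m = 15.4 m/s:
V = [fR − √((fR)² − 4 fR V_g)]/2 = [15.4 − √(15.4² − 4×15.4×3)]/2 = 4.08 m/s
Supergeostrophic (V > V_g = 3 m/s), as expected around a high.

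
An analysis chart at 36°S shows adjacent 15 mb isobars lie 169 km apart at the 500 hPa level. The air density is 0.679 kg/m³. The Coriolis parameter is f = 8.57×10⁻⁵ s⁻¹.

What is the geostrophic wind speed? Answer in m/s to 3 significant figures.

153 m/s

Pressure gradient: |∂P/∂n| = 1500 Pa / 169000 m = 8.88×10⁻³ Pa/m
Geostrophic balance (pressure-gradient force = Coriolis force):
V_g = (1/(fρ)) |∂P/∂n| = 8.88×10⁻³ / (8.57×10⁻⁵ × 0.679) = 153 m/s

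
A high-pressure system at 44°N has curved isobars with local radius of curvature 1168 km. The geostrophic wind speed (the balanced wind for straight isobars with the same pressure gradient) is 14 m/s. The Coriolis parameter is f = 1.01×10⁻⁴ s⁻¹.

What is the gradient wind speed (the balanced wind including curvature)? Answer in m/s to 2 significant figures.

Around a high, pressure-gradient force acts outward with centrifugal, so Coriolis balances both:
fV = (1/ρ)|∂P/∂n| + V²/R  →  V² − fR·V + fR·V_g = 0
With fR = 1.01×10⁻⁴ × 1168×10³ m = 118 m/s:
V = [fR − √((fR)² − 4 fR V_g)]/2 = [118 − √(118² − 4×118×14)]/2 = 16.2 m/s
Supergeostrophic (V > V_g = 14 m/s), as expected around a high.

16 m/s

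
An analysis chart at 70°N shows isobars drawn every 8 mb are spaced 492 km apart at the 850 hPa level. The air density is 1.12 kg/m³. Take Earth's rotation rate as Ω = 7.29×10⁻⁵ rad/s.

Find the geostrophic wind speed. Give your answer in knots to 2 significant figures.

21 knots

Coriolis parameter at 70°N:
f = 2Ω sin φ = 2 × 7.29×10⁻⁵ × sin 70° = 1.37×10⁻⁴ s⁻¹
Pressure gradient: |∂P/∂n| = 800 Pa / 492000 m = 1.63×10⁻³ Pa/m
Geostrophic balance (pressure-gradient force = Coriolis force):
V_g = (1/(fρ)) |∂P/∂n| = 1.63×10⁻³ / (1.37×10⁻⁴ × 1.12) = 10.6 m/s
Converting: 10.6 m/s × 1.944 = 21 knots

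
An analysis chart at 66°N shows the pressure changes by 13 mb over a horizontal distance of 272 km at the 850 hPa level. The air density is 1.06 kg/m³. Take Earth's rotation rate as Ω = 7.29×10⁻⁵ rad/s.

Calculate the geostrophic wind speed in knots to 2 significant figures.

Coriolis parameter at 66°N:
f = 2Ω sin φ = 2 × 7.29×10⁻⁵ × sin 66° = 1.33×10⁻⁴ s⁻¹
Pressure gradient: |∂P/∂n| = 1300 Pa / 272000 m = 4.78×10⁻³ Pa/m
Geostrophic balance (pressure-gradient force = Coriolis force):
V_g = (1/(fρ)) |∂P/∂n| = 4.78×10⁻³ / (1.33×10⁻⁴ × 1.06) = 33.9 m/s
Converting: 33.9 m/s × 1.944 = 66 knots

66 knots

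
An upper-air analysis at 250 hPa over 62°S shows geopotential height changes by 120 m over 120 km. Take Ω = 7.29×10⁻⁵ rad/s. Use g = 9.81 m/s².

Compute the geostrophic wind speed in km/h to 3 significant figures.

274 km/h

Coriolis parameter at 62°S:
f = 2Ω sin φ = 2 × 7.29×10⁻⁵ × sin 62° = 1.29×10⁻⁴ s⁻¹
Height gradient: |∂Z/∂n| = 120 m / 120000 m = 1.00×10⁻³
On a pressure surface, geostrophic balance gives V_g = (g/f)|∂Z/∂n|:
V_g = 9.81 × 1.00×10⁻³ / 1.29×10⁻⁴ = 76.2 m/s
Converting: 76.2 m/s × 3.6 = 274 km/h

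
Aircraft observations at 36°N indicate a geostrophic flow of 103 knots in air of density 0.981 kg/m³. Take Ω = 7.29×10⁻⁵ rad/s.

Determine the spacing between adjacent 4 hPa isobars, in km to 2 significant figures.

90 km

Coriolis parameter at 36°N:
f = 2Ω sin φ = 2 × 7.29×10⁻⁵ × sin 36° = 8.57×10⁻⁵ s⁻¹
Wind speed in SI: 103 knots = 53.0 m/s
Geostrophic balance rearranged: |∂P/∂n| = f ρ V_g
|∂P/∂n| = 8.57×10⁻⁵ × 0.981 × 53.0 = 4.45×10⁻³ Pa/m
Isobar spacing: Δn = ΔP/|∂P/∂n| = 400 Pa / 4.45×10⁻³ Pa/m = 89792 m ≈ 90 km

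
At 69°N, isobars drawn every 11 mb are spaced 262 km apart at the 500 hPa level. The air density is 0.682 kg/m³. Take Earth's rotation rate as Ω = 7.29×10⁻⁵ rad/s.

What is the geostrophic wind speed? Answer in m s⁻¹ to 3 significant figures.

Coriolis parameter at 69°N:
f = 2Ω sin φ = 2 × 7.29×10⁻⁵ × sin 69° = 1.36×10⁻⁴ s⁻¹
Pressure gradient: |∂P/∂n| = 1100 Pa / 262000 m = 4.20×10⁻³ Pa/m
Geostrophic balance (pressure-gradient force = Coriolis force):
V_g = (1/(fρ)) |∂P/∂n| = 4.20×10⁻³ / (1.36×10⁻⁴ × 0.682) = 45.2 m/s

45.2 m s⁻¹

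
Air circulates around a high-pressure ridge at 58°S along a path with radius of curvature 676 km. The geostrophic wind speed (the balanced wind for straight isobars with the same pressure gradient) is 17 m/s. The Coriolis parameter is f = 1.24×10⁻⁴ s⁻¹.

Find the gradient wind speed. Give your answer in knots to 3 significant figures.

Around a high, pressure-gradient force acts outward with centrifugal, so Coriolis balances both:
fV = (1/ρ)|∂P/∂n| + V²/R  →  V² − fR·V + fR·V_g = 0
With fR = 1.24×10⁻⁴ × 676×10³ m = 83.8 m/s:
V = [fR − √((fR)² − 4 fR V_g)]/2 = [83.8 − √(83.8² − 4×83.8×17)]/2 = 23.7 m/s
Supergeostrophic (V > V_g = 17 m/s), as expected around a high.
Converting: 23.7 m/s × 1.944 = 46.1 knots

46.1 knots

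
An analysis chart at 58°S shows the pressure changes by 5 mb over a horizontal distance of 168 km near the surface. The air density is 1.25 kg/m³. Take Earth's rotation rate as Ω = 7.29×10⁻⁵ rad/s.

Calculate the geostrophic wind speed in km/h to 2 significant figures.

Coriolis parameter at 58°S:
f = 2Ω sin φ = 2 × 7.29×10⁻⁵ × sin 58° = 1.24×10⁻⁴ s⁻¹
Pressure gradient: |∂P/∂n| = 500 Pa / 168000 m = 2.98×10⁻³ Pa/m
Geostrophic balance (pressure-gradient force = Coriolis force):
V_g = (1/(fρ)) |∂P/∂n| = 2.98×10⁻³ / (1.24×10⁻⁴ × 1.25) = 19.3 m/s
Converting: 19.3 m/s × 3.6 = 69 km/h

69 km/h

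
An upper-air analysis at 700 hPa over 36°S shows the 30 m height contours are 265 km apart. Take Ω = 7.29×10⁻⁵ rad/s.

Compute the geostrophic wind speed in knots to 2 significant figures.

Coriolis parameter at 36°S:
f = 2Ω sin φ = 2 × 7.29×10⁻⁵ × sin 36° = 8.57×10⁻⁵ s⁻¹
Height gradient: |∂Z/∂n| = 30 m / 265000 m = 1.13×10⁻⁴
On a pressure surface, geostrophic balance gives V_g = (g/f)|∂Z/∂n|:
V_g = 9.81 × 1.13×10⁻⁴ / 8.57×10⁻⁵ = 13.0 m/s
Converting: 13.0 m/s × 1.944 = 25 knots

25 knots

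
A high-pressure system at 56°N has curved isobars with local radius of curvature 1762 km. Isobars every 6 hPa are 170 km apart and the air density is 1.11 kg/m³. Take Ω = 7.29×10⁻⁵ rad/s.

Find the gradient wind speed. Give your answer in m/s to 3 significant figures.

Coriolis parameter at 56°N:
f = 2Ω sin φ = 2 × 7.29×10⁻⁵ × sin 56° = 1.21×10⁻⁴ s⁻¹
Pressure gradient: |∂P/∂n| = 600 Pa / 170000 m = 3.53×10⁻³ Pa/m
Geostrophic speed: V_g = |∂P/∂n|/(fρ) = 3.53×10⁻³/(1.21×10⁻⁴ × 1.11) = 26.3 m/s
Around a high, pressure-gradient force acts outward with centrifugal, so Coriolis balances both:
fV = (1/ρ)|∂P/∂n| + V²/R  →  V² − fR·V + fR·V_g = 0
With fR = 1.21×10⁻⁴ × 1762×10³ m = 213 m/s:
V = [fR − √((fR)² − 4 fR V_g)]/2 = [213 − √(213² − 4×213×26.3)]/2 = 30.7 m/s
Supergeostrophic (V > V_g = 26.3 m/s), as expected around a high.

30.7 m/s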